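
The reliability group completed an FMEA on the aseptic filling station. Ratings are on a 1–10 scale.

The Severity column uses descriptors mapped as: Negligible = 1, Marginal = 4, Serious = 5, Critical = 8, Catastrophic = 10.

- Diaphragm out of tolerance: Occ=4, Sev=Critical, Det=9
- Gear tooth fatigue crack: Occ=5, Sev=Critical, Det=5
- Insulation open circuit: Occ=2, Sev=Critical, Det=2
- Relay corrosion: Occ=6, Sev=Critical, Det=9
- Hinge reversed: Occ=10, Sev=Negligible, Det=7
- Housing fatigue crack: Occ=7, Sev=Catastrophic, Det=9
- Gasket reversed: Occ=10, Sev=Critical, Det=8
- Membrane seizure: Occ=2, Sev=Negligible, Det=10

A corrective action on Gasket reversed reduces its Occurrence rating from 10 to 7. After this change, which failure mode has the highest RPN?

Housing fatigue crack

RPN = Severity × Occurrence × Detection:
  Diaphragm out of tolerance: 8 × 4 × 9 = 288
  Gear tooth fatigue crack: 8 × 5 × 5 = 200
  Insulation open circuit: 8 × 2 × 2 = 32
  Relay corrosion: 8 × 6 × 9 = 432
  Hinge reversed: 1 × 10 × 7 = 70
  Housing fatigue crack: 10 × 7 × 9 = 630
  Gasket reversed: 8 × 10 × 8 = 640
  Membrane seizure: 1 × 2 × 10 = 20
After action: Gasket reversed → 8 × 7 × 8 = 448.
Revised RPNs: Housing fatigue crack=630, Gasket reversed=448, Relay corrosion=432, Diaphragm out of tolerance=288, Gear tooth fatigue crack=200, Hinge reversed=70, Insulation open circuit=32, Membrane seizure=20.
Highest is now Housing fatigue crack (630).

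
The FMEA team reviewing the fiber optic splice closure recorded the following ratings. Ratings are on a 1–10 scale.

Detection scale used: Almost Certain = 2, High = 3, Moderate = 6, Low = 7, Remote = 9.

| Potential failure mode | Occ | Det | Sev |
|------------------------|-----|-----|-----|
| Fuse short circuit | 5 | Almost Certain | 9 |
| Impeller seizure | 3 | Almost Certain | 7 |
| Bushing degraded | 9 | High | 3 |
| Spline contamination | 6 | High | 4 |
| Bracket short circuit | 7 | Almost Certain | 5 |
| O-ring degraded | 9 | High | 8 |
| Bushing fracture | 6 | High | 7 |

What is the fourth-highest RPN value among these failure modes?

81

RPN = Severity × Occurrence × Detection:
  Fuse short circuit: 9 × 5 × 2 = 90
  Impeller seizure: 7 × 3 × 2 = 42
  Bushing degraded: 3 × 9 × 3 = 81
  Spline contamination: 4 × 6 × 3 = 72
  Bracket short circuit: 5 × 7 × 2 = 70
  O-ring degraded: 8 × 9 × 3 = 216
  Bushing fracture: 7 × 6 × 3 = 126
Sorted descending: 216, 126, 90, 81, 72, 70, 42.
The fourth-highest RPN is 81 (Bushing degraded).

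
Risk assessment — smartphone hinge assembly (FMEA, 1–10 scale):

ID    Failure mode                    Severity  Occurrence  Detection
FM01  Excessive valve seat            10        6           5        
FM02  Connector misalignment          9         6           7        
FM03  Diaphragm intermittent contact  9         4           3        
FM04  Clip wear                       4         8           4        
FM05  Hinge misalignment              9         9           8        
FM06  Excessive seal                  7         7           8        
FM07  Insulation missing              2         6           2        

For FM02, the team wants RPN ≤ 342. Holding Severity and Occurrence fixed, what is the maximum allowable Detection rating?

FM02: S=9, O=6, D=7 → current RPN = 378.
Fixed product = 54. Need 54 × D ≤ 342, so D ≤ 342/54 = 6.33.
Maximum integer Detection rating = 6 (gives RPN 324; D=7 would give 378 > 342).

6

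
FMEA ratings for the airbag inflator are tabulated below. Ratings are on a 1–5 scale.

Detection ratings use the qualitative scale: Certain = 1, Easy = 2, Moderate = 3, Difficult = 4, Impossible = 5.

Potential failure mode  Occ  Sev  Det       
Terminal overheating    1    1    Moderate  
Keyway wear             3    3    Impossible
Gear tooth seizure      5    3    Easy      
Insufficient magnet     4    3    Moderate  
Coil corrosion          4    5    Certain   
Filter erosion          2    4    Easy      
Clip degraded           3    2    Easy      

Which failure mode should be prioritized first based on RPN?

RPN = Severity × Occurrence × Detection:
  Terminal overheating: 1 × 1 × 3 = 3
  Keyway wear: 3 × 3 × 5 = 45
  Gear tooth seizure: 3 × 5 × 2 = 30
  Insufficient magnet: 3 × 4 × 3 = 36
  Coil corrosion: 5 × 4 × 1 = 20
  Filter erosion: 4 × 2 × 2 = 16
  Clip degraded: 2 × 3 × 2 = 12
Highest RPN is 45 → Keyway wear.

Keyway wear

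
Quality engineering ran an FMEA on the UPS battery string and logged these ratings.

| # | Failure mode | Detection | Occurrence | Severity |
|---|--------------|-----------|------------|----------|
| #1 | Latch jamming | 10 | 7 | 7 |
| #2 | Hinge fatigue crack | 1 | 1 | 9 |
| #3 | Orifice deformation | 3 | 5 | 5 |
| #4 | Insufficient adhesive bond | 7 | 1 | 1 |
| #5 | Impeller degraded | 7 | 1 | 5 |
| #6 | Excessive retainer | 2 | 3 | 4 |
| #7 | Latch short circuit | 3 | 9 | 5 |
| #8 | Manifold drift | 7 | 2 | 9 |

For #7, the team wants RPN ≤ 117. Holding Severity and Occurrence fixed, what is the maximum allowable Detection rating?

2

#7: S=5, O=9, D=3 → current RPN = 135.
Fixed product = 45. Need 45 × D ≤ 117, so D ≤ 117/45 = 2.60.
Maximum integer Detection rating = 2 (gives RPN 90; D=3 would give 135 > 117).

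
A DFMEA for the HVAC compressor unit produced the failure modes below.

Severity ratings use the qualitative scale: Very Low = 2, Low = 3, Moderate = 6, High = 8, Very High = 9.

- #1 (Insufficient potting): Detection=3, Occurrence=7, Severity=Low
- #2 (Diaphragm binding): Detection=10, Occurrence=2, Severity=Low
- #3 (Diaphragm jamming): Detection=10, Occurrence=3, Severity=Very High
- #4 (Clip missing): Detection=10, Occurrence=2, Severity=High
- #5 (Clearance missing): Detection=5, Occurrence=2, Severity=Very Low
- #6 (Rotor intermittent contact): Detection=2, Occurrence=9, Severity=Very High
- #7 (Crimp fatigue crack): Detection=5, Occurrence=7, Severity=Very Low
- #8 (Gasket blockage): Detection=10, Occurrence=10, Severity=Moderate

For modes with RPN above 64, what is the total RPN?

1262

RPN = Severity × Occurrence × Detection:
  #1: 3 × 7 × 3 = 63
  #2: 3 × 2 × 10 = 60
  #3: 9 × 3 × 10 = 270
  #4: 8 × 2 × 10 = 160
  #5: 2 × 2 × 5 = 20
  #6: 9 × 9 × 2 = 162
  #7: 2 × 7 × 5 = 70
  #8: 6 × 10 × 10 = 600
RPN > 64: #3 (270), #4 (160), #6 (162), #7 (70), #8 (600).
Sum: 270 + 160 + 162 + 70 + 600 = 1262.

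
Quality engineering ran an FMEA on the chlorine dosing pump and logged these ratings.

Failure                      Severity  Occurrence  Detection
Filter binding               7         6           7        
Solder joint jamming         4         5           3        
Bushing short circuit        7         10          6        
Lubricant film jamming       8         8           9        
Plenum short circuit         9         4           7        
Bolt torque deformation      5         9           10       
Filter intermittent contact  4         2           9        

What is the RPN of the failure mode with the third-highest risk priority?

RPN = Severity × Occurrence × Detection:
  Filter binding: 7 × 6 × 7 = 294
  Solder joint jamming: 4 × 5 × 3 = 60
  Bushing short circuit: 7 × 10 × 6 = 420
  Lubricant film jamming: 8 × 8 × 9 = 576
  Plenum short circuit: 9 × 4 × 7 = 252
  Bolt torque deformation: 5 × 9 × 10 = 450
  Filter intermittent contact: 4 × 2 × 9 = 72
Sorted descending: 576, 450, 420, 294, 252, 72, 60.
The third-highest RPN is 420 (Bushing short circuit).

420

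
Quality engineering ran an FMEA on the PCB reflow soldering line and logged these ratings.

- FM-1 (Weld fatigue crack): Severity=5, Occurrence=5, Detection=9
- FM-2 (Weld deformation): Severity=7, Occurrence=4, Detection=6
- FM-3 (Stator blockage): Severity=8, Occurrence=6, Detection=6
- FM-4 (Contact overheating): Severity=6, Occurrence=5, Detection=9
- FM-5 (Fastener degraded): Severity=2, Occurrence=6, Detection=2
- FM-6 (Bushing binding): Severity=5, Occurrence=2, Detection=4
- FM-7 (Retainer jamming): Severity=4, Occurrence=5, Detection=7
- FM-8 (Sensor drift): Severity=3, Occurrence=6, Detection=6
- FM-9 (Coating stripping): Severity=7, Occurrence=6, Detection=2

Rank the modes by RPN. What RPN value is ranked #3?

225

RPN = Severity × Occurrence × Detection:
  FM-1: 5 × 5 × 9 = 225
  FM-2: 7 × 4 × 6 = 168
  FM-3: 8 × 6 × 6 = 288
  FM-4: 6 × 5 × 9 = 270
  FM-5: 2 × 6 × 2 = 24
  FM-6: 5 × 2 × 4 = 40
  FM-7: 4 × 5 × 7 = 140
  FM-8: 3 × 6 × 6 = 108
  FM-9: 7 × 6 × 2 = 84
Sorted descending: 288, 270, 225, 168, 140, 108, 84, 40, 24.
The third-highest RPN is 225 (FM-1).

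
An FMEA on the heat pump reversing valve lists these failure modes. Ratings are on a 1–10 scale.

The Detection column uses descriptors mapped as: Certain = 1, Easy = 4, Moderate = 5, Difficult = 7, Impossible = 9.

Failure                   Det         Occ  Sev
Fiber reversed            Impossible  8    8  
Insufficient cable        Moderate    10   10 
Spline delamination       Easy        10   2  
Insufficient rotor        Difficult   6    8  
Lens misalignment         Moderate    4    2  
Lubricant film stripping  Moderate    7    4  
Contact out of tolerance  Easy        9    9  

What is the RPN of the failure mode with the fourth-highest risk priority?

RPN = Severity × Occurrence × Detection:
  Fiber reversed: 8 × 8 × 9 = 576
  Insufficient cable: 10 × 10 × 5 = 500
  Spline delamination: 2 × 10 × 4 = 80
  Insufficient rotor: 8 × 6 × 7 = 336
  Lens misalignment: 2 × 4 × 5 = 40
  Lubricant film stripping: 4 × 7 × 5 = 140
  Contact out of tolerance: 9 × 9 × 4 = 324
Sorted descending: 576, 500, 336, 324, 140, 80, 40.
The fourth-highest RPN is 324 (Contact out of tolerance).

324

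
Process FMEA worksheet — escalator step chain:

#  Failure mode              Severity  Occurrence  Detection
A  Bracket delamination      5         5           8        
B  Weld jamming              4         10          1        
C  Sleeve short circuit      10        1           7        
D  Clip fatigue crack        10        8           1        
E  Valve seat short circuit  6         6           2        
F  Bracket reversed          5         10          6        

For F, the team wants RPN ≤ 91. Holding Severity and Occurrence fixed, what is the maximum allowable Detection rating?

F: S=5, O=10, D=6 → current RPN = 300.
Fixed product = 50. Need 50 × D ≤ 91, so D ≤ 91/50 = 1.82.
Maximum integer Detection rating = 1 (gives RPN 50; D=2 would give 100 > 91).

1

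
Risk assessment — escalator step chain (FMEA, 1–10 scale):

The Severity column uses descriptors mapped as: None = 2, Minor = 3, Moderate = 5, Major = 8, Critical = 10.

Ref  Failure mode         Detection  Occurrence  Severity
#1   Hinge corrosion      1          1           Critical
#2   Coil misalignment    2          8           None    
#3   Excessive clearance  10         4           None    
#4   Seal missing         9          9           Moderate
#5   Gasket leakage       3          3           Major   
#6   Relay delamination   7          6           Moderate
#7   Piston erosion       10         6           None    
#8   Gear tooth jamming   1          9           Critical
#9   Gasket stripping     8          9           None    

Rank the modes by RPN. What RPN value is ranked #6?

RPN = Severity × Occurrence × Detection:
  #1: 10 × 1 × 1 = 10
  #2: 2 × 8 × 2 = 32
  #3: 2 × 4 × 10 = 80
  #4: 5 × 9 × 9 = 405
  #5: 8 × 3 × 3 = 72
  #6: 5 × 6 × 7 = 210
  #7: 2 × 6 × 10 = 120
  #8: 10 × 9 × 1 = 90
  #9: 2 × 9 × 8 = 144
Sorted descending: 405, 210, 144, 120, 90, 80, 72, 32, 10.
The sixth-highest RPN is 80 (#3).

80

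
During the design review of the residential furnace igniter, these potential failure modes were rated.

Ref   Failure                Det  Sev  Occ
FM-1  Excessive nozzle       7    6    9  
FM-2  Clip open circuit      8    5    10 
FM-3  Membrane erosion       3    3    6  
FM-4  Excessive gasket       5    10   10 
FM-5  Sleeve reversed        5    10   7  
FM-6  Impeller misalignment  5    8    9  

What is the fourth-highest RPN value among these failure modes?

RPN = Severity × Occurrence × Detection:
  FM-1: 6 × 9 × 7 = 378
  FM-2: 5 × 10 × 8 = 400
  FM-3: 3 × 6 × 3 = 54
  FM-4: 10 × 10 × 5 = 500
  FM-5: 10 × 7 × 5 = 350
  FM-6: 8 × 9 × 5 = 360
Sorted descending: 500, 400, 378, 360, 350, 54.
The fourth-highest RPN is 360 (FM-6).

360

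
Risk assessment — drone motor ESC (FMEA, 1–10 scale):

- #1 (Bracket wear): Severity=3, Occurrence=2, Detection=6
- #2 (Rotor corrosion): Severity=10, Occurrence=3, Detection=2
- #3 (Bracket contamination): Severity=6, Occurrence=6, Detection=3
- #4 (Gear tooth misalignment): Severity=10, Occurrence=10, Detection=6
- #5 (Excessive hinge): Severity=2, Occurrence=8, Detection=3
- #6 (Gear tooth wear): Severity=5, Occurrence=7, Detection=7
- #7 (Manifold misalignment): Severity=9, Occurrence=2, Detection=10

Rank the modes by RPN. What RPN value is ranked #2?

245

RPN = Severity × Occurrence × Detection:
  #1: 3 × 2 × 6 = 36
  #2: 10 × 3 × 2 = 60
  #3: 6 × 6 × 3 = 108
  #4: 10 × 10 × 6 = 600
  #5: 2 × 8 × 3 = 48
  #6: 5 × 7 × 7 = 245
  #7: 9 × 2 × 10 = 180
Sorted descending: 600, 245, 180, 108, 60, 48, 36.
The second-highest RPN is 245 (#6).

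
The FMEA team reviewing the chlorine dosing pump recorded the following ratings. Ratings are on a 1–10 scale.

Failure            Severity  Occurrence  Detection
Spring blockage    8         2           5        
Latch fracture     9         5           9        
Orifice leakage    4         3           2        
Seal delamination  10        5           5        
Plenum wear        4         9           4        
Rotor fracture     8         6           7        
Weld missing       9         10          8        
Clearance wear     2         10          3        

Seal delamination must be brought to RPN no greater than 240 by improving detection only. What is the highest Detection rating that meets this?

Seal delamination: S=10, O=5, D=5 → current RPN = 250.
Fixed product = 50. Need 50 × D ≤ 240, so D ≤ 240/50 = 4.80.
Maximum integer Detection rating = 4 (gives RPN 200; D=5 would give 250 > 240).

4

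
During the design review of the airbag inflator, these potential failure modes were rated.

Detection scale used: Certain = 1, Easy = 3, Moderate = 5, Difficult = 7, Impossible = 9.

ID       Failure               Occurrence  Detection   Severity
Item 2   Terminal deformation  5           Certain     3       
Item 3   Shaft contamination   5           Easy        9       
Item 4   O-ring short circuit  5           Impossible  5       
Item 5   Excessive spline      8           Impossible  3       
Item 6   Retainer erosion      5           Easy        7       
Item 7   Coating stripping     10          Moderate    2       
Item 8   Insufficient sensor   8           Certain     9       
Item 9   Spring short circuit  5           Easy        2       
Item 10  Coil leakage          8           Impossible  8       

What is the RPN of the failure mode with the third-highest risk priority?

RPN = Severity × Occurrence × Detection:
  Item 2: 3 × 5 × 1 = 15
  Item 3: 9 × 5 × 3 = 135
  Item 4: 5 × 5 × 9 = 225
  Item 5: 3 × 8 × 9 = 216
  Item 6: 7 × 5 × 3 = 105
  Item 7: 2 × 10 × 5 = 100
  Item 8: 9 × 8 × 1 = 72
  Item 9: 2 × 5 × 3 = 30
  Item 10: 8 × 8 × 9 = 576
Sorted descending: 576, 225, 216, 135, 105, 100, 72, 30, 15.
The third-highest RPN is 216 (Item 5).

216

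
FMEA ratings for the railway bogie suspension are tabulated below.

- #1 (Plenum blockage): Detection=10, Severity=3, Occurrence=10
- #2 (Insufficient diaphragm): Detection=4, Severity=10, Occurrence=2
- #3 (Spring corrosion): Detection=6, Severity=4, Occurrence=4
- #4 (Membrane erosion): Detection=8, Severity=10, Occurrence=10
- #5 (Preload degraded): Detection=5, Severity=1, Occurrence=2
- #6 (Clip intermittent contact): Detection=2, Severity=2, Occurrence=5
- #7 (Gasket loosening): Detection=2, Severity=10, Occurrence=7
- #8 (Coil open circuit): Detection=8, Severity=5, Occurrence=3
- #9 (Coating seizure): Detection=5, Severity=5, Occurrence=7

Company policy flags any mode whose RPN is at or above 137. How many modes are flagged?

4

RPN = Severity × Occurrence × Detection:
  #1: 3 × 10 × 10 = 300
  #2: 10 × 2 × 4 = 80
  #3: 4 × 4 × 6 = 96
  #4: 10 × 10 × 8 = 800
  #5: 1 × 2 × 5 = 10
  #6: 2 × 5 × 2 = 20
  #7: 10 × 7 × 2 = 140
  #8: 5 × 3 × 8 = 120
  #9: 5 × 7 × 5 = 175
Modes with RPN ≥ 137: #1 (300), #4 (800), #7 (140), #9 (175) → 4.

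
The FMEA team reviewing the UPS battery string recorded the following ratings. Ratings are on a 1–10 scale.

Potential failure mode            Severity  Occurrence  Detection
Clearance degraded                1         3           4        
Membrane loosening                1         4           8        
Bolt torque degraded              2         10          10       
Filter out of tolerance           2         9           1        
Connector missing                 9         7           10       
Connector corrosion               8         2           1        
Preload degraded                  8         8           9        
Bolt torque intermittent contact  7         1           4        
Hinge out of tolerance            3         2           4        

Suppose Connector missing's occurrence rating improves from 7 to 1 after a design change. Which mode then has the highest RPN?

RPN = Severity × Occurrence × Detection:
  Clearance degraded: 1 × 3 × 4 = 12
  Membrane loosening: 1 × 4 × 8 = 32
  Bolt torque degraded: 2 × 10 × 10 = 200
  Filter out of tolerance: 2 × 9 × 1 = 18
  Connector missing: 9 × 7 × 10 = 630
  Connector corrosion: 8 × 2 × 1 = 16
  Preload degraded: 8 × 8 × 9 = 576
  Bolt torque intermittent contact: 7 × 1 × 4 = 28
  Hinge out of tolerance: 3 × 2 × 4 = 24
After action: Connector missing → 9 × 1 × 10 = 90.
Revised RPNs: Preload degraded=576, Bolt torque degraded=200, Connector missing=90, Membrane loosening=32, Bolt torque intermittent contact=28, Hinge out of tolerance=24, Filter out of tolerance=18, Connector corrosion=16, Clearance degraded=12.
Highest is now Preload degraded (576).

Preload degraded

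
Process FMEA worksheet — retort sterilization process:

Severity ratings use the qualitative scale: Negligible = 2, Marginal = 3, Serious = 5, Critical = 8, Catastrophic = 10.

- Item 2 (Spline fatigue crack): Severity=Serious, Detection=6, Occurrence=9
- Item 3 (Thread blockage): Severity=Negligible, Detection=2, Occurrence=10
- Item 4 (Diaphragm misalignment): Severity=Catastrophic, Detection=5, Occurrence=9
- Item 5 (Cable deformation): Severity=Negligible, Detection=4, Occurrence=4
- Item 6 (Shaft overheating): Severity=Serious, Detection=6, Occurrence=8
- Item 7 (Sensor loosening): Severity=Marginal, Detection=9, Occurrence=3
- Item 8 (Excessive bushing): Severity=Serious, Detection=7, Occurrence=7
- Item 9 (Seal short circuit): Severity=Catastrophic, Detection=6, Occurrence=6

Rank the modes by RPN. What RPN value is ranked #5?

RPN = Severity × Occurrence × Detection:
  Item 2: 5 × 9 × 6 = 270
  Item 3: 2 × 10 × 2 = 40
  Item 4: 10 × 9 × 5 = 450
  Item 5: 2 × 4 × 4 = 32
  Item 6: 5 × 8 × 6 = 240
  Item 7: 3 × 3 × 9 = 81
  Item 8: 5 × 7 × 7 = 245
  Item 9: 10 × 6 × 6 = 360
Sorted descending: 450, 360, 270, 245, 240, 81, 40, 32.
The fifth-highest RPN is 240 (Item 6).

240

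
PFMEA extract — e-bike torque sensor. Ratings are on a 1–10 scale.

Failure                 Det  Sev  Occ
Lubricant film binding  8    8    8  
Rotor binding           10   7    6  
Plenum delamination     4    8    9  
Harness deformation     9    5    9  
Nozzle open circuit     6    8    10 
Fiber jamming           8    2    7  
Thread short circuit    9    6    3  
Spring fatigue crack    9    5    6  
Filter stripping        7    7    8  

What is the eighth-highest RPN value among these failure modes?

162

RPN = Severity × Occurrence × Detection:
  Lubricant film binding: 8 × 8 × 8 = 512
  Rotor binding: 7 × 6 × 10 = 420
  Plenum delamination: 8 × 9 × 4 = 288
  Harness deformation: 5 × 9 × 9 = 405
  Nozzle open circuit: 8 × 10 × 6 = 480
  Fiber jamming: 2 × 7 × 8 = 112
  Thread short circuit: 6 × 3 × 9 = 162
  Spring fatigue crack: 5 × 6 × 9 = 270
  Filter stripping: 7 × 8 × 7 = 392
Sorted descending: 512, 480, 420, 405, 392, 288, 270, 162, 112.
The eighth-highest RPN is 162 (Thread short circuit).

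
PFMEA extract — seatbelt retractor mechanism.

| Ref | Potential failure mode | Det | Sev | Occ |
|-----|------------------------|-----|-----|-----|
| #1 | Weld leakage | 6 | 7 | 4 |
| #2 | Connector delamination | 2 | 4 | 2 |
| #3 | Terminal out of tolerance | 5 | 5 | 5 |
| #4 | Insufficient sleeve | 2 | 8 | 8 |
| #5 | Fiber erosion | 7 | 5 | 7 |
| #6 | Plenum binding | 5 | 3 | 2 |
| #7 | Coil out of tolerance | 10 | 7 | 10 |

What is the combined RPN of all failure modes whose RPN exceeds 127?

1241

RPN = Severity × Occurrence × Detection:
  #1: 7 × 4 × 6 = 168
  #2: 4 × 2 × 2 = 16
  #3: 5 × 5 × 5 = 125
  #4: 8 × 8 × 2 = 128
  #5: 5 × 7 × 7 = 245
  #6: 3 × 2 × 5 = 30
  #7: 7 × 10 × 10 = 700
RPN > 127: #1 (168), #4 (128), #5 (245), #7 (700).
Sum: 168 + 128 + 245 + 700 = 1241.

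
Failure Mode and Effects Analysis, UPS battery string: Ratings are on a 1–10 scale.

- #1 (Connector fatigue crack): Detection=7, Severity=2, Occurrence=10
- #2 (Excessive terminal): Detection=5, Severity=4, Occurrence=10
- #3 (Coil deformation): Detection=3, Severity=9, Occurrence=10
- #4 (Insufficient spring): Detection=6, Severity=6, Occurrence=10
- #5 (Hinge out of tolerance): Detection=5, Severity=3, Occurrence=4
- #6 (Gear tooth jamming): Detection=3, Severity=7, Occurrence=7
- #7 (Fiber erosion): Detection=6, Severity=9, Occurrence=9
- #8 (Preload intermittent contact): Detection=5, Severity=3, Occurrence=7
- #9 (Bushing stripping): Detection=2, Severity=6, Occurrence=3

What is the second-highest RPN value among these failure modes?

RPN = Severity × Occurrence × Detection:
  #1: 2 × 10 × 7 = 140
  #2: 4 × 10 × 5 = 200
  #3: 9 × 10 × 3 = 270
  #4: 6 × 10 × 6 = 360
  #5: 3 × 4 × 5 = 60
  #6: 7 × 7 × 3 = 147
  #7: 9 × 9 × 6 = 486
  #8: 3 × 7 × 5 = 105
  #9: 6 × 3 × 2 = 36
Sorted descending: 486, 360, 270, 200, 147, 140, 105, 60, 36.
The second-highest RPN is 360 (#4).

360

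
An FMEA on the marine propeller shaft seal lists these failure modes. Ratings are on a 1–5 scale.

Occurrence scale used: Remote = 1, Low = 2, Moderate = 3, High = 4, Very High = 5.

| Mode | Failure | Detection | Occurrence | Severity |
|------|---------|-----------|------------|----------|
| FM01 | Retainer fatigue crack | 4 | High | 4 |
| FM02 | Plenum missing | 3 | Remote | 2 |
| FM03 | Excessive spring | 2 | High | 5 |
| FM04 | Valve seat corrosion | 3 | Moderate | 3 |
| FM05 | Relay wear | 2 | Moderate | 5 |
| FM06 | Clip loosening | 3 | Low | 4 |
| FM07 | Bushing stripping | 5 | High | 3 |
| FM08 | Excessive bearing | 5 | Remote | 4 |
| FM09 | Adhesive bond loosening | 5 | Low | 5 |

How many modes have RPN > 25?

RPN = Severity × Occurrence × Detection:
  FM01: 4 × 4 × 4 = 64
  FM02: 2 × 1 × 3 = 6
  FM03: 5 × 4 × 2 = 40
  FM04: 3 × 3 × 3 = 27
  FM05: 5 × 3 × 2 = 30
  FM06: 4 × 2 × 3 = 24
  FM07: 3 × 4 × 5 = 60
  FM08: 4 × 1 × 5 = 20
  FM09: 5 × 2 × 5 = 50
Modes with RPN > 25: FM01 (64), FM03 (40), FM04 (27), FM05 (30), FM07 (60), FM09 (50) → 6.

6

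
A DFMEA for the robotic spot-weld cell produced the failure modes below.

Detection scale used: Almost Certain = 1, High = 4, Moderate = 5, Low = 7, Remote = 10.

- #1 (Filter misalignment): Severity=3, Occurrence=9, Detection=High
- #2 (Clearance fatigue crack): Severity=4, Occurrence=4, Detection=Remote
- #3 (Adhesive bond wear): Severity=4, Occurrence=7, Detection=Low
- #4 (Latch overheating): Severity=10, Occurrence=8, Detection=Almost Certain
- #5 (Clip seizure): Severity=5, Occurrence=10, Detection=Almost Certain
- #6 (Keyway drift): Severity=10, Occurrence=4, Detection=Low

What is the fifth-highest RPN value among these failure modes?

80

RPN = Severity × Occurrence × Detection:
  #1: 3 × 9 × 4 = 108
  #2: 4 × 4 × 10 = 160
  #3: 4 × 7 × 7 = 196
  #4: 10 × 8 × 1 = 80
  #5: 5 × 10 × 1 = 50
  #6: 10 × 4 × 7 = 280
Sorted descending: 280, 196, 160, 108, 80, 50.
The fifth-highest RPN is 80 (#4).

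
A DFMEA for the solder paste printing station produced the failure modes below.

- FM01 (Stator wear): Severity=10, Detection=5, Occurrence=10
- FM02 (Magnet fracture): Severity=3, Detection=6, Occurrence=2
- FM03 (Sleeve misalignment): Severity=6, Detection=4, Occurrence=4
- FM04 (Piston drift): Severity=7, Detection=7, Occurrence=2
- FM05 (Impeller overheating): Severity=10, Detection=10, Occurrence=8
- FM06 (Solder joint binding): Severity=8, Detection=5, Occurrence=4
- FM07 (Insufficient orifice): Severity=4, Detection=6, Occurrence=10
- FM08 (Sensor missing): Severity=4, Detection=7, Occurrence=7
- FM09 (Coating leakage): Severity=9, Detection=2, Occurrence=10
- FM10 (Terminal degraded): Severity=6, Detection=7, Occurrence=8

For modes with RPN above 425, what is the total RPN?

1300

RPN = Severity × Occurrence × Detection:
  FM01: 10 × 10 × 5 = 500
  FM02: 3 × 2 × 6 = 36
  FM03: 6 × 4 × 4 = 96
  FM04: 7 × 2 × 7 = 98
  FM05: 10 × 8 × 10 = 800
  FM06: 8 × 4 × 5 = 160
  FM07: 4 × 10 × 6 = 240
  FM08: 4 × 7 × 7 = 196
  FM09: 9 × 10 × 2 = 180
  FM10: 6 × 8 × 7 = 336
RPN > 425: FM01 (500), FM05 (800).
Sum: 500 + 800 = 1300.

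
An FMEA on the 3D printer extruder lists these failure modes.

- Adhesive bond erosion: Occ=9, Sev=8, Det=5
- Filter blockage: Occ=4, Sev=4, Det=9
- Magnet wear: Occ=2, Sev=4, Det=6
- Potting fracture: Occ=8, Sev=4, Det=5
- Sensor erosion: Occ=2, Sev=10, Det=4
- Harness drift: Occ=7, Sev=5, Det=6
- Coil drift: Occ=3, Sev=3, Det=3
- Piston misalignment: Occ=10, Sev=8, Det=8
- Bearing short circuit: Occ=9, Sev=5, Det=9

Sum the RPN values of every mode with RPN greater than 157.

1775

RPN = Severity × Occurrence × Detection:
  Adhesive bond erosion: 8 × 9 × 5 = 360
  Filter blockage: 4 × 4 × 9 = 144
  Magnet wear: 4 × 2 × 6 = 48
  Potting fracture: 4 × 8 × 5 = 160
  Sensor erosion: 10 × 2 × 4 = 80
  Harness drift: 5 × 7 × 6 = 210
  Coil drift: 3 × 3 × 3 = 27
  Piston misalignment: 8 × 10 × 8 = 640
  Bearing short circuit: 5 × 9 × 9 = 405
RPN > 157: Adhesive bond erosion (360), Potting fracture (160), Harness drift (210), Piston misalignment (640), Bearing short circuit (405).
Sum: 360 + 160 + 210 + 640 + 405 = 1775.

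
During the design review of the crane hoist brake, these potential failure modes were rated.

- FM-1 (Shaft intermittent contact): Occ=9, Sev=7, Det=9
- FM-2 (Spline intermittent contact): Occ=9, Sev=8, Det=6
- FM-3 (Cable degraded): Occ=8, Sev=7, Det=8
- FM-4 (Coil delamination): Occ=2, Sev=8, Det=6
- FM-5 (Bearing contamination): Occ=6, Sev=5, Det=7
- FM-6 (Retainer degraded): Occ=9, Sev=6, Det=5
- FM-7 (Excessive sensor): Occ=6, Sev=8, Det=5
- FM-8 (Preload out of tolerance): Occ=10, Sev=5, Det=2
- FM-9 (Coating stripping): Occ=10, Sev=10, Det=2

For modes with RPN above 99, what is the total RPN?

2467

RPN = Severity × Occurrence × Detection:
  FM-1: 7 × 9 × 9 = 567
  FM-2: 8 × 9 × 6 = 432
  FM-3: 7 × 8 × 8 = 448
  FM-4: 8 × 2 × 6 = 96
  FM-5: 5 × 6 × 7 = 210
  FM-6: 6 × 9 × 5 = 270
  FM-7: 8 × 6 × 5 = 240
  FM-8: 5 × 10 × 2 = 100
  FM-9: 10 × 10 × 2 = 200
RPN > 99: FM-1 (567), FM-2 (432), FM-3 (448), FM-5 (210), FM-6 (270), FM-7 (240), FM-8 (100), FM-9 (200).
Sum: 567 + 432 + 448 + 210 + 270 + 240 + 100 + 200 = 2467.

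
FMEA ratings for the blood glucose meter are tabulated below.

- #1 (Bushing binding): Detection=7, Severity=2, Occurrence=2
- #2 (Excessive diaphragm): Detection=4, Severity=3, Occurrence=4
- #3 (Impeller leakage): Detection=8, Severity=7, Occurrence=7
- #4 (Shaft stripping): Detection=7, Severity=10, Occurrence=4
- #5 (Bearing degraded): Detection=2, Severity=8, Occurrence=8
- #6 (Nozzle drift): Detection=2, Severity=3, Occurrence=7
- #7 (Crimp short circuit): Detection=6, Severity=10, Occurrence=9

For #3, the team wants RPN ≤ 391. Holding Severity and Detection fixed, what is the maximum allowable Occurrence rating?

6

#3: S=7, O=7, D=8 → current RPN = 392.
Fixed product = 56. Need 56 × O ≤ 391, so O ≤ 391/56 = 6.98.
Maximum integer Occurrence rating = 6 (gives RPN 336; O=7 would give 392 > 391).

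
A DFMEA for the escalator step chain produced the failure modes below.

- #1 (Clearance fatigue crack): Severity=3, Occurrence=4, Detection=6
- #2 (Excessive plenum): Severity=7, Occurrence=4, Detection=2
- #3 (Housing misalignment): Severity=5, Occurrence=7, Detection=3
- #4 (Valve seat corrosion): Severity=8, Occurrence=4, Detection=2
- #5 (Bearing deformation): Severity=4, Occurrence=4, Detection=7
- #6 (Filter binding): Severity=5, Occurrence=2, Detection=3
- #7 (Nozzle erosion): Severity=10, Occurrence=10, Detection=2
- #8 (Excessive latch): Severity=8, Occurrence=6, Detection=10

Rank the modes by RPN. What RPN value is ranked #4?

105

RPN = Severity × Occurrence × Detection:
  #1: 3 × 4 × 6 = 72
  #2: 7 × 4 × 2 = 56
  #3: 5 × 7 × 3 = 105
  #4: 8 × 4 × 2 = 64
  #5: 4 × 4 × 7 = 112
  #6: 5 × 2 × 3 = 30
  #7: 10 × 10 × 2 = 200
  #8: 8 × 6 × 10 = 480
Sorted descending: 480, 200, 112, 105, 72, 64, 56, 30.
The fourth-highest RPN is 105 (#3).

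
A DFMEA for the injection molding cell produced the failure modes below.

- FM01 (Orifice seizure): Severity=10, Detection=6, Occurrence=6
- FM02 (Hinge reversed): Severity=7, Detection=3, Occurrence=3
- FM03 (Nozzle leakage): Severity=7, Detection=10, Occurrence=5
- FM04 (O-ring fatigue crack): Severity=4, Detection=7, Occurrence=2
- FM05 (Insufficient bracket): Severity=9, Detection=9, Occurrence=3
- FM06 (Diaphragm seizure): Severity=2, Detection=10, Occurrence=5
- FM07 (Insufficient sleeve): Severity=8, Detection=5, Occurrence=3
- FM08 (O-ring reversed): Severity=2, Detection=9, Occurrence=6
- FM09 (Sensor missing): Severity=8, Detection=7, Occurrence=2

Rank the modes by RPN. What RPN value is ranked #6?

RPN = Severity × Occurrence × Detection:
  FM01: 10 × 6 × 6 = 360
  FM02: 7 × 3 × 3 = 63
  FM03: 7 × 5 × 10 = 350
  FM04: 4 × 2 × 7 = 56
  FM05: 9 × 3 × 9 = 243
  FM06: 2 × 5 × 10 = 100
  FM07: 8 × 3 × 5 = 120
  FM08: 2 × 6 × 9 = 108
  FM09: 8 × 2 × 7 = 112
Sorted descending: 360, 350, 243, 120, 112, 108, 100, 63, 56.
The sixth-highest RPN is 108 (FM08).

108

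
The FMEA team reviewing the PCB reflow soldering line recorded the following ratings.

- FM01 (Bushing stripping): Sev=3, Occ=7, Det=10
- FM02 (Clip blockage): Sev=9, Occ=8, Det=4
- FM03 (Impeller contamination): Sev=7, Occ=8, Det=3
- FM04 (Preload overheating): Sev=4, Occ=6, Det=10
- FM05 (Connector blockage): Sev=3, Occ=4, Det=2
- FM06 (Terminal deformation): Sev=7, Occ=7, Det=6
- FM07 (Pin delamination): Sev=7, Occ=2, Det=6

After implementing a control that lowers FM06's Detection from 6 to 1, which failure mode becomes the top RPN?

FM02

RPN = Severity × Occurrence × Detection:
  FM01: 3 × 7 × 10 = 210
  FM02: 9 × 8 × 4 = 288
  FM03: 7 × 8 × 3 = 168
  FM04: 4 × 6 × 10 = 240
  FM05: 3 × 4 × 2 = 24
  FM06: 7 × 7 × 6 = 294
  FM07: 7 × 2 × 6 = 84
After action: FM06 → 7 × 7 × 1 = 49.
Revised RPNs: FM02=288, FM04=240, FM01=210, FM03=168, FM07=84, FM06=49, FM05=24.
Highest is now FM02 (288).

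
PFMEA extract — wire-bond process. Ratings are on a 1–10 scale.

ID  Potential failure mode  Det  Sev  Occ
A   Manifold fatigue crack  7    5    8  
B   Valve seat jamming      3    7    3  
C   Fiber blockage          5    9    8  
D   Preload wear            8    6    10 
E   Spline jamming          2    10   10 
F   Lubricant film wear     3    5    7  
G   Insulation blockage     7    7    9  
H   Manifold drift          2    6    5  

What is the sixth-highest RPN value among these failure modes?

RPN = Severity × Occurrence × Detection:
  A: 5 × 8 × 7 = 280
  B: 7 × 3 × 3 = 63
  C: 9 × 8 × 5 = 360
  D: 6 × 10 × 8 = 480
  E: 10 × 10 × 2 = 200
  F: 5 × 7 × 3 = 105
  G: 7 × 9 × 7 = 441
  H: 6 × 5 × 2 = 60
Sorted descending: 480, 441, 360, 280, 200, 105, 63, 60.
The sixth-highest RPN is 105 (F).

105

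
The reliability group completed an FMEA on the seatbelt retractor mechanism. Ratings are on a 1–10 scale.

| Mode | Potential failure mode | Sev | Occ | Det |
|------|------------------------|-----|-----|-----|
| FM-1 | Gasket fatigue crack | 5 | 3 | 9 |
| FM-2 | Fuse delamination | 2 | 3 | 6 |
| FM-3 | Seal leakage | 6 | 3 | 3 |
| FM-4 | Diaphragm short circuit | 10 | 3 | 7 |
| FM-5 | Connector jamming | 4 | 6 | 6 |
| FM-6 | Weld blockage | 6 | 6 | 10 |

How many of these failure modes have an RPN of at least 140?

3

RPN = Severity × Occurrence × Detection:
  FM-1: 5 × 3 × 9 = 135
  FM-2: 2 × 3 × 6 = 36
  FM-3: 6 × 3 × 3 = 54
  FM-4: 10 × 3 × 7 = 210
  FM-5: 4 × 6 × 6 = 144
  FM-6: 6 × 6 × 10 = 360
Modes with RPN ≥ 140: FM-4 (210), FM-5 (144), FM-6 (360) → 3.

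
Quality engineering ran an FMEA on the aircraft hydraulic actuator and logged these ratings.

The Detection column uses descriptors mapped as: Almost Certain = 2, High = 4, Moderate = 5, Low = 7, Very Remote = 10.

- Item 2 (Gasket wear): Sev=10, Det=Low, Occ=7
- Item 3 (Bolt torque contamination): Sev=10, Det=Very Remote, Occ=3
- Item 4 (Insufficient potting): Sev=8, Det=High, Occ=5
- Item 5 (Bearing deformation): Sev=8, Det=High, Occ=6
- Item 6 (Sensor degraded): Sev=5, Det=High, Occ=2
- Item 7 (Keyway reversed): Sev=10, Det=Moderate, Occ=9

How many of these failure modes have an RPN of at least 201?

RPN = Severity × Occurrence × Detection:
  Item 2: 10 × 7 × 7 = 490
  Item 3: 10 × 3 × 10 = 300
  Item 4: 8 × 5 × 4 = 160
  Item 5: 8 × 6 × 4 = 192
  Item 6: 5 × 2 × 4 = 40
  Item 7: 10 × 9 × 5 = 450
Modes with RPN ≥ 201: Item 2 (490), Item 3 (300), Item 7 (450) → 3.

3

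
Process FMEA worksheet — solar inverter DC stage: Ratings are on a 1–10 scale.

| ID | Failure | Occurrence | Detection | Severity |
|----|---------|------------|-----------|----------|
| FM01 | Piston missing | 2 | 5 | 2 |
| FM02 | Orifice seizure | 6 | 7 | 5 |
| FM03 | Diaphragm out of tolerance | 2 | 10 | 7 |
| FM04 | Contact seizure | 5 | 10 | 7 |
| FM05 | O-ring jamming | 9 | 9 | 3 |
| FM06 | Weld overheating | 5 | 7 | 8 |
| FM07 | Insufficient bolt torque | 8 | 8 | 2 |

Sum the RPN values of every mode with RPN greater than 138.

RPN = Severity × Occurrence × Detection:
  FM01: 2 × 2 × 5 = 20
  FM02: 5 × 6 × 7 = 210
  FM03: 7 × 2 × 10 = 140
  FM04: 7 × 5 × 10 = 350
  FM05: 3 × 9 × 9 = 243
  FM06: 8 × 5 × 7 = 280
  FM07: 2 × 8 × 8 = 128
RPN > 138: FM02 (210), FM03 (140), FM04 (350), FM05 (243), FM06 (280).
Sum: 210 + 140 + 350 + 243 + 280 = 1223.

1223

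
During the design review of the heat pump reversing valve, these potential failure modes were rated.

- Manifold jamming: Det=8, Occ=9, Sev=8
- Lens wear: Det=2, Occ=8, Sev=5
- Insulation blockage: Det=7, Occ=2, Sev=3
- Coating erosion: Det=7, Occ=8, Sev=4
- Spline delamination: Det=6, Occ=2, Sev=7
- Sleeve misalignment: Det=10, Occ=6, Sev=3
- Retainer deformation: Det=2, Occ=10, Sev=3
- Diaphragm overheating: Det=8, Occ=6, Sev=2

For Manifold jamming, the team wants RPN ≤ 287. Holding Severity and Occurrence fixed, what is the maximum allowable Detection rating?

Manifold jamming: S=8, O=9, D=8 → current RPN = 576.
Fixed product = 72. Need 72 × D ≤ 287, so D ≤ 287/72 = 3.99.
Maximum integer Detection rating = 3 (gives RPN 216; D=4 would give 288 > 287).

3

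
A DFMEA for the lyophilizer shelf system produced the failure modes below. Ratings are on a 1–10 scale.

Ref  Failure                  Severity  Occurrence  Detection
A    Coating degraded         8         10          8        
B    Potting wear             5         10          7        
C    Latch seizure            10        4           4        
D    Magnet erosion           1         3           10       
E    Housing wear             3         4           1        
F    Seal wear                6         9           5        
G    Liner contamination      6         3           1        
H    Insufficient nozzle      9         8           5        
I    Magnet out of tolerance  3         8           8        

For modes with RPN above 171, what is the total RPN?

1812

RPN = Severity × Occurrence × Detection:
  A: 8 × 10 × 8 = 640
  B: 5 × 10 × 7 = 350
  C: 10 × 4 × 4 = 160
  D: 1 × 3 × 10 = 30
  E: 3 × 4 × 1 = 12
  F: 6 × 9 × 5 = 270
  G: 6 × 3 × 1 = 18
  H: 9 × 8 × 5 = 360
  I: 3 × 8 × 8 = 192
RPN > 171: A (640), B (350), F (270), H (360), I (192).
Sum: 640 + 350 + 270 + 360 + 192 = 1812.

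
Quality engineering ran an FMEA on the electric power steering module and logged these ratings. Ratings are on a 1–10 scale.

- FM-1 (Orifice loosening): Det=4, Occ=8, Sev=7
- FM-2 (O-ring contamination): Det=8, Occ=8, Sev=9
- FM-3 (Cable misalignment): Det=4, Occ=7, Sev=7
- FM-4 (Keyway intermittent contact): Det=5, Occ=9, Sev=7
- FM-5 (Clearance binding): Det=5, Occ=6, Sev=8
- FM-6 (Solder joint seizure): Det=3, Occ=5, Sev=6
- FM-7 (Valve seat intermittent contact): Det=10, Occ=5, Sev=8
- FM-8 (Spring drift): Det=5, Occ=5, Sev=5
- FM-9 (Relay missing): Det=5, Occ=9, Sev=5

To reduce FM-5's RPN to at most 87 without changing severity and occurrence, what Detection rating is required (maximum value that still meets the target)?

1

FM-5: S=8, O=6, D=5 → current RPN = 240.
Fixed product = 48. Need 48 × D ≤ 87, so D ≤ 87/48 = 1.81.
Maximum integer Detection rating = 1 (gives RPN 48; D=2 would give 96 > 87).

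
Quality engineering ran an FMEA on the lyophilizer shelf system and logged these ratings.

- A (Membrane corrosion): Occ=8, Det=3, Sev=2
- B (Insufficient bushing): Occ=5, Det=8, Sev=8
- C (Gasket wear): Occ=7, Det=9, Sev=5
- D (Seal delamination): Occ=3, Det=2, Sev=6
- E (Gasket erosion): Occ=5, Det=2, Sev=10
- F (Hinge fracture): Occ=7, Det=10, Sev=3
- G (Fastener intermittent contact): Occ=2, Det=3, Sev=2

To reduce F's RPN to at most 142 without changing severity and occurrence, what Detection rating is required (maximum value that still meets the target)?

6

F: S=3, O=7, D=10 → current RPN = 210.
Fixed product = 21. Need 21 × D ≤ 142, so D ≤ 142/21 = 6.76.
Maximum integer Detection rating = 6 (gives RPN 126; D=7 would give 147 > 142).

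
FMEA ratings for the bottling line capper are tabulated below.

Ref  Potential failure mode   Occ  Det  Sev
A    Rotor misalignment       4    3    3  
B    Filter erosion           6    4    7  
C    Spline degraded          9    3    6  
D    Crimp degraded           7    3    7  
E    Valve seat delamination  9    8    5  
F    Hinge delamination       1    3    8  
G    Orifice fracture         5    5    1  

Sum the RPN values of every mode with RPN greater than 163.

RPN = Severity × Occurrence × Detection:
  A: 3 × 4 × 3 = 36
  B: 7 × 6 × 4 = 168
  C: 6 × 9 × 3 = 162
  D: 7 × 7 × 3 = 147
  E: 5 × 9 × 8 = 360
  F: 8 × 1 × 3 = 24
  G: 1 × 5 × 5 = 25
RPN > 163: B (168), E (360).
Sum: 168 + 360 = 528.

528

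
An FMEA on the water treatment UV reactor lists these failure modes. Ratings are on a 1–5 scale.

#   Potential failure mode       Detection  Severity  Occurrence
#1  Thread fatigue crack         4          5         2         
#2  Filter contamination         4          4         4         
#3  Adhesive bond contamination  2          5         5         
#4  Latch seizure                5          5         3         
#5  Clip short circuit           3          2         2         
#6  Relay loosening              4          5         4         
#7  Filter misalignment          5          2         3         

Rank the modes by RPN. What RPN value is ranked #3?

64

RPN = Severity × Occurrence × Detection:
  #1: 5 × 2 × 4 = 40
  #2: 4 × 4 × 4 = 64
  #3: 5 × 5 × 2 = 50
  #4: 5 × 3 × 5 = 75
  #5: 2 × 2 × 3 = 12
  #6: 5 × 4 × 4 = 80
  #7: 2 × 3 × 5 = 30
Sorted descending: 80, 75, 64, 50, 40, 30, 12.
The third-highest RPN is 64 (#2).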